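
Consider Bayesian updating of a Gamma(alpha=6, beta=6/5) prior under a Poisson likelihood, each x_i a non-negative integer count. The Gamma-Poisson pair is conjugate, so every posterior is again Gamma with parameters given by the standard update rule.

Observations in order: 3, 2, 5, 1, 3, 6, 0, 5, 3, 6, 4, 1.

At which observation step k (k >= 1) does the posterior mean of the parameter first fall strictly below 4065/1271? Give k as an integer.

k = 7

obs 1: x=3 → posterior Gamma(9, 11/5)
obs 2: x=2 → posterior Gamma(11, 16/5)
obs 3: x=5 → posterior Gamma(16, 21/5)
obs 4: x=1 → posterior Gamma(17, 26/5)
obs 5: x=3 → posterior Gamma(20, 31/5)
obs 6: x=6 → posterior Gamma(26, 36/5)
obs 7: x=0 → posterior Gamma(26, 41/5)
obs 8: x=5 → posterior Gamma(31, 46/5)
obs 9: x=3 → posterior Gamma(34, 51/5)
obs 10: x=6 → posterior Gamma(40, 56/5)
obs 11: x=4 → posterior Gamma(44, 61/5)
obs 12: x=1 → posterior Gamma(45, 66/5)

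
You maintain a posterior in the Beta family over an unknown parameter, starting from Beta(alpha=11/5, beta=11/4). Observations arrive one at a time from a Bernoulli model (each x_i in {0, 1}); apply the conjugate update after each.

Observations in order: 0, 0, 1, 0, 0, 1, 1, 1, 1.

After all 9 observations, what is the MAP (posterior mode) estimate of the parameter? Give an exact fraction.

obs 1: x=0 → posterior Beta(11/5, 15/4)
obs 2: x=0 → posterior Beta(11/5, 19/4)
obs 3: x=1 → posterior Beta(16/5, 19/4)
obs 4: x=0 → posterior Beta(16/5, 23/4)
obs 5: x=0 → posterior Beta(16/5, 27/4)
obs 6: x=1 → posterior Beta(21/5, 27/4)
obs 7: x=1 → posterior Beta(26/5, 27/4)
obs 8: x=1 → posterior Beta(31/5, 27/4)
obs 9: x=1 → posterior Beta(36/5, 27/4)

124/239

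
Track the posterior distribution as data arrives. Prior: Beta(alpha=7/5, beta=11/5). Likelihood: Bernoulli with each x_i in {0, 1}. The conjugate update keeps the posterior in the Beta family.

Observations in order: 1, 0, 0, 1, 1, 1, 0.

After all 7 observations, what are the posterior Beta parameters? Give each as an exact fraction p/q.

alpha=27/5, beta=26/5

obs 1: x=1 → posterior Beta(12/5, 11/5)
obs 2: x=0 → posterior Beta(12/5, 16/5)
obs 3: x=0 → posterior Beta(12/5, 21/5)
obs 4: x=1 → posterior Beta(17/5, 21/5)
obs 5: x=1 → posterior Beta(22/5, 21/5)
obs 6: x=1 → posterior Beta(27/5, 21/5)
obs 7: x=0 → posterior Beta(27/5, 26/5)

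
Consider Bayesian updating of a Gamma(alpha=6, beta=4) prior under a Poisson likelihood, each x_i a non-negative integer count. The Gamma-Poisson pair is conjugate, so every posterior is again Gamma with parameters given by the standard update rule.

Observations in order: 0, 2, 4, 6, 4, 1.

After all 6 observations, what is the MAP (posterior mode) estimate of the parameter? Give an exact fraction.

11/5

obs 1: x=0 → posterior Gamma(6, 5)
obs 2: x=2 → posterior Gamma(8, 6)
obs 3: x=4 → posterior Gamma(12, 7)
obs 4: x=6 → posterior Gamma(18, 8)
obs 5: x=4 → posterior Gamma(22, 9)
obs 6: x=1 → posterior Gamma(23, 10)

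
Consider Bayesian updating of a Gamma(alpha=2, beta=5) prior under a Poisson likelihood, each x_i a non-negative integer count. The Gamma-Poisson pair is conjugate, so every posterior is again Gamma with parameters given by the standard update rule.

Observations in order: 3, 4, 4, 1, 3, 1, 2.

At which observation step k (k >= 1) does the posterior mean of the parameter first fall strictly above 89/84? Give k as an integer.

k = 2

obs 1: x=3 → posterior Gamma(5, 6)
obs 2: x=4 → posterior Gamma(9, 7)
obs 3: x=4 → posterior Gamma(13, 8)
obs 4: x=1 → posterior Gamma(14, 9)
obs 5: x=3 → posterior Gamma(17, 10)
obs 6: x=1 → posterior Gamma(18, 11)
obs 7: x=2 → posterior Gamma(20, 12)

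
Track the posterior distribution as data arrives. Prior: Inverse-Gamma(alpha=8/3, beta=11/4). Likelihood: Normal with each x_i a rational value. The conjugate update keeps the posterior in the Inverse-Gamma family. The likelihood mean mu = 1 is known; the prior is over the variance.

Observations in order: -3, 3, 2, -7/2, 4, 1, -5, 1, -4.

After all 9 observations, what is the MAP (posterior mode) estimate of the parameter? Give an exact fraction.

1401/196

obs 1: x=-3 → posterior Inverse-Gamma(19/6, 43/4)
obs 2: x=3 → posterior Inverse-Gamma(11/3, 51/4)
obs 3: x=2 → posterior Inverse-Gamma(25/6, 53/4)
obs 4: x=-7/2 → posterior Inverse-Gamma(14/3, 187/8)
obs 5: x=4 → posterior Inverse-Gamma(31/6, 223/8)
obs 6: x=1 → posterior Inverse-Gamma(17/3, 223/8)
obs 7: x=-5 → posterior Inverse-Gamma(37/6, 367/8)
obs 8: x=1 → posterior Inverse-Gamma(20/3, 367/8)
obs 9: x=-4 → posterior Inverse-Gamma(43/6, 467/8)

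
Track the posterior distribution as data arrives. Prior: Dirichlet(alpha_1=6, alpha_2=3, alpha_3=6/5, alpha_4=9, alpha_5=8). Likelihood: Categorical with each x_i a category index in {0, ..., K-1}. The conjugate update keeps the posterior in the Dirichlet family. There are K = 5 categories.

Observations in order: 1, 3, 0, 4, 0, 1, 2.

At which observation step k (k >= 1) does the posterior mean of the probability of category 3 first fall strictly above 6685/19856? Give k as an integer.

k = 2

obs 1: x=1 → posterior Dirichlet(6, 4, 6/5, 9, 8)
obs 2: x=3 → posterior Dirichlet(6, 4, 6/5, 10, 8)
obs 3: x=0 → posterior Dirichlet(7, 4, 6/5, 10, 8)
obs 4: x=4 → posterior Dirichlet(7, 4, 6/5, 10, 9)
obs 5: x=0 → posterior Dirichlet(8, 4, 6/5, 10, 9)
obs 6: x=1 → posterior Dirichlet(8, 5, 6/5, 10, 9)
obs 7: x=2 → posterior Dirichlet(8, 5, 11/5, 10, 9)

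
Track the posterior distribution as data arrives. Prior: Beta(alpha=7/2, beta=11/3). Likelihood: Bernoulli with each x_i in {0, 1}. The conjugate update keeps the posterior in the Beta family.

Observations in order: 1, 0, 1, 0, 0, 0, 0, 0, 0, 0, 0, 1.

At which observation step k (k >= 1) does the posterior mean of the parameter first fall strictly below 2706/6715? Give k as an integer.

k = 7

obs 1: x=1 → posterior Beta(9/2, 11/3)
obs 2: x=0 → posterior Beta(9/2, 14/3)
obs 3: x=1 → posterior Beta(11/2, 14/3)
obs 4: x=0 → posterior Beta(11/2, 17/3)
obs 5: x=0 → posterior Beta(11/2, 20/3)
obs 6: x=0 → posterior Beta(11/2, 23/3)
obs 7: x=0 → posterior Beta(11/2, 26/3)
obs 8: x=0 → posterior Beta(11/2, 29/3)
obs 9: x=0 → posterior Beta(11/2, 32/3)
obs 10: x=0 → posterior Beta(11/2, 35/3)
obs 11: x=0 → posterior Beta(11/2, 38/3)
obs 12: x=1 → posterior Beta(13/2, 38/3)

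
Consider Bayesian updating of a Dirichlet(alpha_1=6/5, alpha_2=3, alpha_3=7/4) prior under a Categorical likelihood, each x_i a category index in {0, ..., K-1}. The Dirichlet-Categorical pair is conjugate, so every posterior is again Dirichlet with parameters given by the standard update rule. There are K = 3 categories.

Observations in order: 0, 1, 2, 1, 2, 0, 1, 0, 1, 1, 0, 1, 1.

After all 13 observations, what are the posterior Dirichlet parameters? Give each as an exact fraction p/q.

obs 1: x=0 → posterior Dirichlet(11/5, 3, 7/4)
obs 2: x=1 → posterior Dirichlet(11/5, 4, 7/4)
obs 3: x=2 → posterior Dirichlet(11/5, 4, 11/4)
obs 4: x=1 → posterior Dirichlet(11/5, 5, 11/4)
obs 5: x=2 → posterior Dirichlet(11/5, 5, 15/4)
obs 6: x=0 → posterior Dirichlet(16/5, 5, 15/4)
obs 7: x=1 → posterior Dirichlet(16/5, 6, 15/4)
obs 8: x=0 → posterior Dirichlet(21/5, 6, 15/4)
obs 9: x=1 → posterior Dirichlet(21/5, 7, 15/4)
obs 10: x=1 → posterior Dirichlet(21/5, 8, 15/4)
obs 11: x=0 → posterior Dirichlet(26/5, 8, 15/4)
obs 12: x=1 → posterior Dirichlet(26/5, 9, 15/4)
obs 13: x=1 → posterior Dirichlet(26/5, 10, 15/4)

alpha_1=26/5, alpha_2=10, alpha_3=15/4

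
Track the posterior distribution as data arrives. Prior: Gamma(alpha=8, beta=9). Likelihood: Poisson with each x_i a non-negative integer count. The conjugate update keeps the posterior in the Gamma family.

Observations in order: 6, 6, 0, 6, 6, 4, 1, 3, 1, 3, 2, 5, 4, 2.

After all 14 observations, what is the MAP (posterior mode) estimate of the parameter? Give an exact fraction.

56/23

obs 1: x=6 → posterior Gamma(14, 10)
obs 2: x=6 → posterior Gamma(20, 11)
obs 3: x=0 → posterior Gamma(20, 12)
obs 4: x=6 → posterior Gamma(26, 13)
obs 5: x=6 → posterior Gamma(32, 14)
obs 6: x=4 → posterior Gamma(36, 15)
obs 7: x=1 → posterior Gamma(37, 16)
obs 8: x=3 → posterior Gamma(40, 17)
obs 9: x=1 → posterior Gamma(41, 18)
obs 10: x=3 → posterior Gamma(44, 19)
obs 11: x=2 → posterior Gamma(46, 20)
obs 12: x=5 → posterior Gamma(51, 21)
obs 13: x=4 → posterior Gamma(55, 22)
obs 14: x=2 → posterior Gamma(57, 23)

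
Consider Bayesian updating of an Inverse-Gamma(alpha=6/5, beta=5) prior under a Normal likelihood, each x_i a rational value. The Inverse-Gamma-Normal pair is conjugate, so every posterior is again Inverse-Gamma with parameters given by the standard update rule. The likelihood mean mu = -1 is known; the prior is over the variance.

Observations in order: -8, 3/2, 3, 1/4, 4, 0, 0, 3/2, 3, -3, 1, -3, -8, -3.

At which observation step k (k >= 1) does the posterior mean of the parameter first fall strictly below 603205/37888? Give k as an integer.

k = 7

obs 1: x=-8 → posterior Inverse-Gamma(17/10, 59/2)
obs 2: x=3/2 → posterior Inverse-Gamma(11/5, 261/8)
obs 3: x=3 → posterior Inverse-Gamma(27/10, 325/8)
obs 4: x=1/4 → posterior Inverse-Gamma(16/5, 1325/32)
obs 5: x=4 → posterior Inverse-Gamma(37/10, 1725/32)
obs 6: x=0 → posterior Inverse-Gamma(21/5, 1741/32)
obs 7: x=0 → posterior Inverse-Gamma(47/10, 1757/32)
obs 8: x=3/2 → posterior Inverse-Gamma(26/5, 1857/32)
obs 9: x=3 → posterior Inverse-Gamma(57/10, 2113/32)
obs 10: x=-3 → posterior Inverse-Gamma(31/5, 2177/32)
obs 11: x=1 → posterior Inverse-Gamma(67/10, 2241/32)
obs 12: x=-3 → posterior Inverse-Gamma(36/5, 2305/32)
obs 13: x=-8 → posterior Inverse-Gamma(77/10, 3089/32)
obs 14: x=-3 → posterior Inverse-Gamma(41/5, 3153/32)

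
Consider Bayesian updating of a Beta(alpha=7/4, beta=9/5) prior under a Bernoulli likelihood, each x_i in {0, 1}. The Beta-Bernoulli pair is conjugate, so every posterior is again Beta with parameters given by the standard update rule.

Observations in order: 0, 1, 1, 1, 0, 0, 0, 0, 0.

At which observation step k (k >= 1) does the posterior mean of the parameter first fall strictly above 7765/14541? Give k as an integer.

k = 3

obs 1: x=0 → posterior Beta(7/4, 14/5)
obs 2: x=1 → posterior Beta(11/4, 14/5)
obs 3: x=1 → posterior Beta(15/4, 14/5)
obs 4: x=1 → posterior Beta(19/4, 14/5)
obs 5: x=0 → posterior Beta(19/4, 19/5)
obs 6: x=0 → posterior Beta(19/4, 24/5)
obs 7: x=0 → posterior Beta(19/4, 29/5)
obs 8: x=0 → posterior Beta(19/4, 34/5)
obs 9: x=0 → posterior Beta(19/4, 39/5)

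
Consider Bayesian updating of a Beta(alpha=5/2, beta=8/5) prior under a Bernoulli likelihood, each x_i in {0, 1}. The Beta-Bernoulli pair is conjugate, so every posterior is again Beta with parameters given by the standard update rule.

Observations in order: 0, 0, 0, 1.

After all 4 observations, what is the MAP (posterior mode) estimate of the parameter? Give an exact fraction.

25/61

obs 1: x=0 → posterior Beta(5/2, 13/5)
obs 2: x=0 → posterior Beta(5/2, 18/5)
obs 3: x=0 → posterior Beta(5/2, 23/5)
obs 4: x=1 → posterior Beta(7/2, 23/5)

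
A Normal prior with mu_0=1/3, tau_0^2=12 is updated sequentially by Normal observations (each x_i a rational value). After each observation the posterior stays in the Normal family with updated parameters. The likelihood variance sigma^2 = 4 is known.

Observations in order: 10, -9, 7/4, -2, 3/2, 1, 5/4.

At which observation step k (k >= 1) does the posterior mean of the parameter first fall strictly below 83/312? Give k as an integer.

k = 4

obs 1: x=10 → posterior Normal(91/12, 3)
obs 2: x=-9 → posterior Normal(10/21, 12/7)
obs 3: x=7/4 → posterior Normal(103/120, 6/5)
obs 4: x=-2 → posterior Normal(31/156, 12/13)
obs 5: x=3/2 → posterior Normal(85/192, 3/4)
obs 6: x=1 → posterior Normal(121/228, 12/19)
obs 7: x=5/4 → posterior Normal(83/132, 6/11)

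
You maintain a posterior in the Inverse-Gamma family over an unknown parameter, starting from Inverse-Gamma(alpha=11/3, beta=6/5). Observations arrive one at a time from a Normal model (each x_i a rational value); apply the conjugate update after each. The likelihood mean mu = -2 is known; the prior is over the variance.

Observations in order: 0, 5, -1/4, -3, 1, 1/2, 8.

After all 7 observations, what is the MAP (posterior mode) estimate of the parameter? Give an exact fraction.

obs 1: x=0 → posterior Inverse-Gamma(25/6, 16/5)
obs 2: x=5 → posterior Inverse-Gamma(14/3, 277/10)
obs 3: x=-1/4 → posterior Inverse-Gamma(31/6, 4677/160)
obs 4: x=-3 → posterior Inverse-Gamma(17/3, 4757/160)
obs 5: x=1 → posterior Inverse-Gamma(37/6, 5477/160)
obs 6: x=1/2 → posterior Inverse-Gamma(20/3, 5977/160)
obs 7: x=8 → posterior Inverse-Gamma(43/6, 13977/160)

41931/3920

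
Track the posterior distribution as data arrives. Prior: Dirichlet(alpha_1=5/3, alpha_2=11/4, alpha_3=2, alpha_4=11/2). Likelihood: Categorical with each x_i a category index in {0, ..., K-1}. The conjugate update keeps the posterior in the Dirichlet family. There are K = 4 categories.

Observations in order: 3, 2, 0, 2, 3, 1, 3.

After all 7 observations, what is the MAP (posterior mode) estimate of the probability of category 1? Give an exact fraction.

33/179

obs 1: x=3 → posterior Dirichlet(5/3, 11/4, 2, 13/2)
obs 2: x=2 → posterior Dirichlet(5/3, 11/4, 3, 13/2)
obs 3: x=0 → posterior Dirichlet(8/3, 11/4, 3, 13/2)
obs 4: x=2 → posterior Dirichlet(8/3, 11/4, 4, 13/2)
obs 5: x=3 → posterior Dirichlet(8/3, 11/4, 4, 15/2)
obs 6: x=1 → posterior Dirichlet(8/3, 15/4, 4, 15/2)
obs 7: x=3 → posterior Dirichlet(8/3, 15/4, 4, 17/2)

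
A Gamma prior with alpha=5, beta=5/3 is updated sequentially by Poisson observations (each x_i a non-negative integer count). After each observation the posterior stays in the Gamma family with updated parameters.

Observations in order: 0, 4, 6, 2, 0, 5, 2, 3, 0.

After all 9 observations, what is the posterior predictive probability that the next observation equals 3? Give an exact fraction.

obs 1: x=0 → posterior Gamma(5, 8/3)
obs 2: x=4 → posterior Gamma(9, 11/3)
obs 3: x=6 → posterior Gamma(15, 14/3)
obs 4: x=2 → posterior Gamma(17, 17/3)
obs 5: x=0 → posterior Gamma(17, 20/3)
obs 6: x=5 → posterior Gamma(22, 23/3)
obs 7: x=2 → posterior Gamma(24, 26/3)
obs 8: x=3 → posterior Gamma(27, 29/3)
obs 9: x=0 → posterior Gamma(27, 32/3)

613880278961114458118758619794347670049390592/2998770918523128821363306604325771331787109375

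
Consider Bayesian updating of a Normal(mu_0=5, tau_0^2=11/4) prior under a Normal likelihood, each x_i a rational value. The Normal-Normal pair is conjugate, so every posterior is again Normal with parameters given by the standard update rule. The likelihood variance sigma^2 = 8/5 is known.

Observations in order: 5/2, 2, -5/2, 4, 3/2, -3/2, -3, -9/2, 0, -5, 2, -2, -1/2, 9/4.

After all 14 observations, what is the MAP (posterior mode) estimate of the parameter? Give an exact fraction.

-405/3208

obs 1: x=5/2 → posterior Normal(595/174, 88/87)
obs 2: x=2 → posterior Normal(815/284, 44/71)
obs 3: x=-5/2 → posterior Normal(270/197, 88/197)
obs 4: x=4 → posterior Normal(35/18, 22/63)
obs 5: x=3/2 → posterior Normal(1145/614, 88/307)
obs 6: x=-3/2 → posterior Normal(245/181, 44/181)
obs 7: x=-3 → posterior Normal(325/417, 88/417)
obs 8: x=-9/2 → posterior Normal(155/944, 11/59)
obs 9: x=0 → posterior Normal(5/34, 88/527)
obs 10: x=-5 → posterior Normal(-395/1164, 44/291)
obs 11: x=2 → posterior Normal(-25/182, 88/637)
obs 12: x=-2 → posterior Normal(-395/1384, 22/173)
obs 13: x=-1/2 → posterior Normal(-25/83, 88/747)
obs 14: x=9/4 → posterior Normal(-405/3208, 44/401)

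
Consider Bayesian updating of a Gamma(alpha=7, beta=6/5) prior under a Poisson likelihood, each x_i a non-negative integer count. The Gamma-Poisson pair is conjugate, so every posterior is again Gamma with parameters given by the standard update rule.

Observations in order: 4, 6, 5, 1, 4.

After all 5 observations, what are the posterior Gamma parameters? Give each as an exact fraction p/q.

obs 1: x=4 → posterior Gamma(11, 11/5)
obs 2: x=6 → posterior Gamma(17, 16/5)
obs 3: x=5 → posterior Gamma(22, 21/5)
obs 4: x=1 → posterior Gamma(23, 26/5)
obs 5: x=4 → posterior Gamma(27, 31/5)

alpha=27, beta=31/5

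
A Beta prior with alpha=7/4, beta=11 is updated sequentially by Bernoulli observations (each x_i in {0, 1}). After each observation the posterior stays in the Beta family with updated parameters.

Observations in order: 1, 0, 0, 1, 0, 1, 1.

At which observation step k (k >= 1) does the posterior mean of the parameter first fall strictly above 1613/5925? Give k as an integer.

obs 1: x=1 → posterior Beta(11/4, 11)
obs 2: x=0 → posterior Beta(11/4, 12)
obs 3: x=0 → posterior Beta(11/4, 13)
obs 4: x=1 → posterior Beta(15/4, 13)
obs 5: x=0 → posterior Beta(15/4, 14)
obs 6: x=1 → posterior Beta(19/4, 14)
obs 7: x=1 → posterior Beta(23/4, 14)

k = 7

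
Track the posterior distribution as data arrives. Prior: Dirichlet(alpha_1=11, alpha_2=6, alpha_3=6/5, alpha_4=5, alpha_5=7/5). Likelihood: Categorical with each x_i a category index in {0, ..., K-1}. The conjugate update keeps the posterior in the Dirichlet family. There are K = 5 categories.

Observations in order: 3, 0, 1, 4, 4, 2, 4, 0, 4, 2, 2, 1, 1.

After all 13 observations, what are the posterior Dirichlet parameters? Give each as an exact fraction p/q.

obs 1: x=3 → posterior Dirichlet(11, 6, 6/5, 6, 7/5)
obs 2: x=0 → posterior Dirichlet(12, 6, 6/5, 6, 7/5)
obs 3: x=1 → posterior Dirichlet(12, 7, 6/5, 6, 7/5)
obs 4: x=4 → posterior Dirichlet(12, 7, 6/5, 6, 12/5)
obs 5: x=4 → posterior Dirichlet(12, 7, 6/5, 6, 17/5)
obs 6: x=2 → posterior Dirichlet(12, 7, 11/5, 6, 17/5)
obs 7: x=4 → posterior Dirichlet(12, 7, 11/5, 6, 22/5)
obs 8: x=0 → posterior Dirichlet(13, 7, 11/5, 6, 22/5)
obs 9: x=4 → posterior Dirichlet(13, 7, 11/5, 6, 27/5)
obs 10: x=2 → posterior Dirichlet(13, 7, 16/5, 6, 27/5)
obs 11: x=2 → posterior Dirichlet(13, 7, 21/5, 6, 27/5)
obs 12: x=1 → posterior Dirichlet(13, 8, 21/5, 6, 27/5)
obs 13: x=1 → posterior Dirichlet(13, 9, 21/5, 6, 27/5)

alpha_1=13, alpha_2=9, alpha_3=21/5, alpha_4=6, alpha_5=27/5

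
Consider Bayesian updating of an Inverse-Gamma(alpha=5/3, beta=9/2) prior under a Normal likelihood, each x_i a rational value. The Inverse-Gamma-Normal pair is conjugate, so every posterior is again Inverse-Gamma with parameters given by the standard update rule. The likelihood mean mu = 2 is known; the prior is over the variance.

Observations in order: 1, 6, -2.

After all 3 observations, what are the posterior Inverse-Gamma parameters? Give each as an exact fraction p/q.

alpha=19/6, beta=21

obs 1: x=1 → posterior Inverse-Gamma(13/6, 5)
obs 2: x=6 → posterior Inverse-Gamma(8/3, 13)
obs 3: x=-2 → posterior Inverse-Gamma(19/6, 21)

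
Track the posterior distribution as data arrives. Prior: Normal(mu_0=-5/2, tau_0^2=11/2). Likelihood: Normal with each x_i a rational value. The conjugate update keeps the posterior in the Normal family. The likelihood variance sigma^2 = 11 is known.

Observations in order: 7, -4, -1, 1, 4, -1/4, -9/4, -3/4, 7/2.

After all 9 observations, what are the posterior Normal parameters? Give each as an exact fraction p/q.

mu_0=9/44, tau_0^2=1

obs 1: x=7 → posterior Normal(2/3, 11/3)
obs 2: x=-4 → posterior Normal(-1/2, 11/4)
obs 3: x=-1 → posterior Normal(-3/5, 11/5)
obs 4: x=1 → posterior Normal(-1/3, 11/6)
obs 5: x=4 → posterior Normal(2/7, 11/7)
obs 6: x=-1/4 → posterior Normal(7/32, 11/8)
obs 7: x=-9/4 → posterior Normal(-1/18, 11/9)
obs 8: x=-3/4 → posterior Normal(-1/8, 11/10)
obs 9: x=7/2 → posterior Normal(9/44, 1)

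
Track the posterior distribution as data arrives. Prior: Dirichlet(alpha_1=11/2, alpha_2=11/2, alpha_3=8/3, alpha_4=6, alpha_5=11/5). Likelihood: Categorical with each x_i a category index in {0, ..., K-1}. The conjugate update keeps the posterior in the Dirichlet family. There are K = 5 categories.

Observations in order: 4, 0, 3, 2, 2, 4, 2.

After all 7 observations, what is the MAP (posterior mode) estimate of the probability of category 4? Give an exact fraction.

obs 1: x=4 → posterior Dirichlet(11/2, 11/2, 8/3, 6, 16/5)
obs 2: x=0 → posterior Dirichlet(13/2, 11/2, 8/3, 6, 16/5)
obs 3: x=3 → posterior Dirichlet(13/2, 11/2, 8/3, 7, 16/5)
obs 4: x=2 → posterior Dirichlet(13/2, 11/2, 11/3, 7, 16/5)
obs 5: x=2 → posterior Dirichlet(13/2, 11/2, 14/3, 7, 16/5)
obs 6: x=4 → posterior Dirichlet(13/2, 11/2, 14/3, 7, 21/5)
obs 7: x=2 → posterior Dirichlet(13/2, 11/2, 17/3, 7, 21/5)

24/179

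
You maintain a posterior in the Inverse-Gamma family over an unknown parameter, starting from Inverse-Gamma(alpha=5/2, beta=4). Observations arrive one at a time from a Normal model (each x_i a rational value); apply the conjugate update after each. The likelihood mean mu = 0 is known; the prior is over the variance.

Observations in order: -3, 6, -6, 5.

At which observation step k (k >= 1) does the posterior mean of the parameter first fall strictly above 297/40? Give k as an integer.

obs 1: x=-3 → posterior Inverse-Gamma(3, 17/2)
obs 2: x=6 → posterior Inverse-Gamma(7/2, 53/2)
obs 3: x=-6 → posterior Inverse-Gamma(4, 89/2)
obs 4: x=5 → posterior Inverse-Gamma(9/2, 57)

k = 2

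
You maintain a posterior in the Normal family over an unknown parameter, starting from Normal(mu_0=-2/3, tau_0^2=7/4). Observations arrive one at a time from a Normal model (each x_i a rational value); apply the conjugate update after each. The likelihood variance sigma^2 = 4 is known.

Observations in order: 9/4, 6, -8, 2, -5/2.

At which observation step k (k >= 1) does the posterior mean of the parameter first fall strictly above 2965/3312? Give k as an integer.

k = 2

obs 1: x=9/4 → posterior Normal(61/276, 28/23)
obs 2: x=6 → posterior Normal(113/72, 14/15)
obs 3: x=-8 → posterior Normal(-107/444, 28/37)
obs 4: x=2 → posterior Normal(61/528, 7/11)
obs 5: x=-5/2 → posterior Normal(-149/612, 28/51)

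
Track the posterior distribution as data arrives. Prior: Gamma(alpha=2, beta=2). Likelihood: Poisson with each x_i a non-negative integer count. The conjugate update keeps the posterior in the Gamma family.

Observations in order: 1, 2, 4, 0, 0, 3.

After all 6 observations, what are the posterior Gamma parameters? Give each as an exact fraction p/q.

alpha=12, beta=8

obs 1: x=1 → posterior Gamma(3, 3)
obs 2: x=2 → posterior Gamma(5, 4)
obs 3: x=4 → posterior Gamma(9, 5)
obs 4: x=0 → posterior Gamma(9, 6)
obs 5: x=0 → posterior Gamma(9, 7)
obs 6: x=3 → posterior Gamma(12, 8)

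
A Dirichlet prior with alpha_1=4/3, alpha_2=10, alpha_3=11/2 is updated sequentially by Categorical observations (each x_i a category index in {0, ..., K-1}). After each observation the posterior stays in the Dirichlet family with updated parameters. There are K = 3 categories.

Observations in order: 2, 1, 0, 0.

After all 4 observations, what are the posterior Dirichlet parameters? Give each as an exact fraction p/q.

obs 1: x=2 → posterior Dirichlet(4/3, 10, 13/2)
obs 2: x=1 → posterior Dirichlet(4/3, 11, 13/2)
obs 3: x=0 → posterior Dirichlet(7/3, 11, 13/2)
obs 4: x=0 → posterior Dirichlet(10/3, 11, 13/2)

alpha_1=10/3, alpha_2=11, alpha_3=13/2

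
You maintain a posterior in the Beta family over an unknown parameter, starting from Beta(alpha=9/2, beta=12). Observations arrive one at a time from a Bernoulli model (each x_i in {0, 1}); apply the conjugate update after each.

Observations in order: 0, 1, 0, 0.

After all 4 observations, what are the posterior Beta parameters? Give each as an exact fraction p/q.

alpha=11/2, beta=15

obs 1: x=0 → posterior Beta(9/2, 13)
obs 2: x=1 → posterior Beta(11/2, 13)
obs 3: x=0 → posterior Beta(11/2, 14)
obs 4: x=0 → posterior Beta(11/2, 15)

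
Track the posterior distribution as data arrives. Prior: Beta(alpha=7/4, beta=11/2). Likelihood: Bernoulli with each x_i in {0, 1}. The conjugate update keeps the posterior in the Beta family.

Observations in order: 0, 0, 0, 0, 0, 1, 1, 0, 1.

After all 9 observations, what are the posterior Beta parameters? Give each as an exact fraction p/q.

obs 1: x=0 → posterior Beta(7/4, 13/2)
obs 2: x=0 → posterior Beta(7/4, 15/2)
obs 3: x=0 → posterior Beta(7/4, 17/2)
obs 4: x=0 → posterior Beta(7/4, 19/2)
obs 5: x=0 → posterior Beta(7/4, 21/2)
obs 6: x=1 → posterior Beta(11/4, 21/2)
obs 7: x=1 → posterior Beta(15/4, 21/2)
obs 8: x=0 → posterior Beta(15/4, 23/2)
obs 9: x=1 → posterior Beta(19/4, 23/2)

alpha=19/4, beta=23/2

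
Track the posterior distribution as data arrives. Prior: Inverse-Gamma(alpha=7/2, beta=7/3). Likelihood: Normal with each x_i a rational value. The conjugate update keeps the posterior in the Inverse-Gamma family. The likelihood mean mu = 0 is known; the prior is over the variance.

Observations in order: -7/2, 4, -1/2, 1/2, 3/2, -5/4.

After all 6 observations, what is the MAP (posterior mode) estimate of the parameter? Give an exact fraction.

obs 1: x=-7/2 → posterior Inverse-Gamma(4, 203/24)
obs 2: x=4 → posterior Inverse-Gamma(9/2, 395/24)
obs 3: x=-1/2 → posterior Inverse-Gamma(5, 199/12)
obs 4: x=1/2 → posterior Inverse-Gamma(11/2, 401/24)
obs 5: x=3/2 → posterior Inverse-Gamma(6, 107/6)
obs 6: x=-5/4 → posterior Inverse-Gamma(13/2, 1787/96)

1787/720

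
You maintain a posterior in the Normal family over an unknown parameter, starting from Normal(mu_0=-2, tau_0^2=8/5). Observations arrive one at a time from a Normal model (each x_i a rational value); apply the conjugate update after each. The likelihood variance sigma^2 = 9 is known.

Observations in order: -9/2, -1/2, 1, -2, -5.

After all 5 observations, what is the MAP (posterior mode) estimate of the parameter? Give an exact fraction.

-178/85

obs 1: x=-9/2 → posterior Normal(-126/53, 72/53)
obs 2: x=-1/2 → posterior Normal(-130/61, 72/61)
obs 3: x=1 → posterior Normal(-122/69, 24/23)
obs 4: x=-2 → posterior Normal(-138/77, 72/77)
obs 5: x=-5 → posterior Normal(-178/85, 72/85)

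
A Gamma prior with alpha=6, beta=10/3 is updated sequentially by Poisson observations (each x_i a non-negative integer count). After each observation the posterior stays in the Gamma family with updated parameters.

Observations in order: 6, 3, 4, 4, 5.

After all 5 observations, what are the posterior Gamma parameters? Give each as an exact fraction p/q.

alpha=28, beta=25/3

obs 1: x=6 → posterior Gamma(12, 13/3)
obs 2: x=3 → posterior Gamma(15, 16/3)
obs 3: x=4 → posterior Gamma(19, 19/3)
obs 4: x=4 → posterior Gamma(23, 22/3)
obs 5: x=5 → posterior Gamma(28, 25/3)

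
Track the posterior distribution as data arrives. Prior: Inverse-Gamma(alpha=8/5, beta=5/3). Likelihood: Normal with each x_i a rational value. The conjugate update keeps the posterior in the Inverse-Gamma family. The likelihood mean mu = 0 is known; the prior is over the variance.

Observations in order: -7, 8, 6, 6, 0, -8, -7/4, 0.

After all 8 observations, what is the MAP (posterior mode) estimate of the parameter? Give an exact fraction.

obs 1: x=-7 → posterior Inverse-Gamma(21/10, 157/6)
obs 2: x=8 → posterior Inverse-Gamma(13/5, 349/6)
obs 3: x=6 → posterior Inverse-Gamma(31/10, 457/6)
obs 4: x=6 → posterior Inverse-Gamma(18/5, 565/6)
obs 5: x=0 → posterior Inverse-Gamma(41/10, 565/6)
obs 6: x=-8 → posterior Inverse-Gamma(23/5, 757/6)
obs 7: x=-7/4 → posterior Inverse-Gamma(51/10, 12259/96)
obs 8: x=0 → posterior Inverse-Gamma(28/5, 12259/96)

61295/3168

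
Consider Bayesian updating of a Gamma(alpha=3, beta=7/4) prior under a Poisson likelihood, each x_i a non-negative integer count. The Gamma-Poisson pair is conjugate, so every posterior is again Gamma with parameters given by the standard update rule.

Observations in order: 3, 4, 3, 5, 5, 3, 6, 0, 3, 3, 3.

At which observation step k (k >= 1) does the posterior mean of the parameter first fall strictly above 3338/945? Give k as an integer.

k = 7

obs 1: x=3 → posterior Gamma(6, 11/4)
obs 2: x=4 → posterior Gamma(10, 15/4)
obs 3: x=3 → posterior Gamma(13, 19/4)
obs 4: x=5 → posterior Gamma(18, 23/4)
obs 5: x=5 → posterior Gamma(23, 27/4)
obs 6: x=3 → posterior Gamma(26, 31/4)
obs 7: x=6 → posterior Gamma(32, 35/4)
obs 8: x=0 → posterior Gamma(32, 39/4)
obs 9: x=3 → posterior Gamma(35, 43/4)
obs 10: x=3 → posterior Gamma(38, 47/4)
obs 11: x=3 → posterior Gamma(41, 51/4)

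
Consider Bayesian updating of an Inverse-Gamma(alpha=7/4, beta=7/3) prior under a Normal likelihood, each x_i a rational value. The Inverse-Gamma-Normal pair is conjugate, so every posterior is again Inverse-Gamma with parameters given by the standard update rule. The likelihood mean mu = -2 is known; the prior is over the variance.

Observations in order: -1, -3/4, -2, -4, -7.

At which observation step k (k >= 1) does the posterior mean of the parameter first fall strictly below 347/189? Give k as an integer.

obs 1: x=-1 → posterior Inverse-Gamma(9/4, 17/6)
obs 2: x=-3/4 → posterior Inverse-Gamma(11/4, 347/96)
obs 3: x=-2 → posterior Inverse-Gamma(13/4, 347/96)
obs 4: x=-4 → posterior Inverse-Gamma(15/4, 539/96)
obs 5: x=-7 → posterior Inverse-Gamma(17/4, 1739/96)

k = 3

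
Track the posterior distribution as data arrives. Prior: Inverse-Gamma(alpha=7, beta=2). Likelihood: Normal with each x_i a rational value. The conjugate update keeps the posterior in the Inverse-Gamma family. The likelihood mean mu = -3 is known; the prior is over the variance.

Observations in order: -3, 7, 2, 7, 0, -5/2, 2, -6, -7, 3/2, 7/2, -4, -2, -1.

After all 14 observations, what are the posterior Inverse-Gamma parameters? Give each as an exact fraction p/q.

obs 1: x=-3 → posterior Inverse-Gamma(15/2, 2)
obs 2: x=7 → posterior Inverse-Gamma(8, 52)
obs 3: x=2 → posterior Inverse-Gamma(17/2, 129/2)
obs 4: x=7 → posterior Inverse-Gamma(9, 229/2)
obs 5: x=0 → posterior Inverse-Gamma(19/2, 119)
obs 6: x=-5/2 → posterior Inverse-Gamma(10, 953/8)
obs 7: x=2 → posterior Inverse-Gamma(21/2, 1053/8)
obs 8: x=-6 → posterior Inverse-Gamma(11, 1089/8)
obs 9: x=-7 → posterior Inverse-Gamma(23/2, 1153/8)
obs 10: x=3/2 → posterior Inverse-Gamma(12, 617/4)
obs 11: x=7/2 → posterior Inverse-Gamma(25/2, 1403/8)
obs 12: x=-4 → posterior Inverse-Gamma(13, 1407/8)
obs 13: x=-2 → posterior Inverse-Gamma(27/2, 1411/8)
obs 14: x=-1 → posterior Inverse-Gamma(14, 1427/8)

alpha=14, beta=1427/8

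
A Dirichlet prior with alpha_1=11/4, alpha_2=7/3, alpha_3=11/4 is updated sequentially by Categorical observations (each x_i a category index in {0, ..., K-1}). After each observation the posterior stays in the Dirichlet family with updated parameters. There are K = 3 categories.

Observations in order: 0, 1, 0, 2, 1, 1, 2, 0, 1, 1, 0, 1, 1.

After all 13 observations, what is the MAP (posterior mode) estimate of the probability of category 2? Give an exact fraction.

obs 1: x=0 → posterior Dirichlet(15/4, 7/3, 11/4)
obs 2: x=1 → posterior Dirichlet(15/4, 10/3, 11/4)
obs 3: x=0 → posterior Dirichlet(19/4, 10/3, 11/4)
obs 4: x=2 → posterior Dirichlet(19/4, 10/3, 15/4)
obs 5: x=1 → posterior Dirichlet(19/4, 13/3, 15/4)
obs 6: x=1 → posterior Dirichlet(19/4, 16/3, 15/4)
obs 7: x=2 → posterior Dirichlet(19/4, 16/3, 19/4)
obs 8: x=0 → posterior Dirichlet(23/4, 16/3, 19/4)
obs 9: x=1 → posterior Dirichlet(23/4, 19/3, 19/4)
obs 10: x=1 → posterior Dirichlet(23/4, 22/3, 19/4)
obs 11: x=0 → posterior Dirichlet(27/4, 22/3, 19/4)
obs 12: x=1 → posterior Dirichlet(27/4, 25/3, 19/4)
obs 13: x=1 → posterior Dirichlet(27/4, 28/3, 19/4)

45/214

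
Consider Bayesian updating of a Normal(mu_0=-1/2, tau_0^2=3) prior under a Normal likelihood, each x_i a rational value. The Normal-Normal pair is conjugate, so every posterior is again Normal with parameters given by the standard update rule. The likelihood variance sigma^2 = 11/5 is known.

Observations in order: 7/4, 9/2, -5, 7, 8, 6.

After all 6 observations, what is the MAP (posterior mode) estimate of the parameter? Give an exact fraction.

obs 1: x=7/4 → posterior Normal(83/104, 33/26)
obs 2: x=9/2 → posterior Normal(353/164, 33/41)
obs 3: x=-5 → posterior Normal(53/224, 33/56)
obs 4: x=7 → posterior Normal(473/284, 33/71)
obs 5: x=8 → posterior Normal(953/344, 33/86)
obs 6: x=6 → posterior Normal(13/4, 33/101)

13/4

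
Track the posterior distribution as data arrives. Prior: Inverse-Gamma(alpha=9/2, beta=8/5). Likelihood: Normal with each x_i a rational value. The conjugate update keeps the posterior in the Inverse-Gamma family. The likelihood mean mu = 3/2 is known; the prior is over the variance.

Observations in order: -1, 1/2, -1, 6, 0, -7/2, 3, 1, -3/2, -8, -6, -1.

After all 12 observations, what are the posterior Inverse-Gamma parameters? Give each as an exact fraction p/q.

alpha=21/2, beta=4569/40

obs 1: x=-1 → posterior Inverse-Gamma(5, 189/40)
obs 2: x=1/2 → posterior Inverse-Gamma(11/2, 209/40)
obs 3: x=-1 → posterior Inverse-Gamma(6, 167/20)
obs 4: x=6 → posterior Inverse-Gamma(13/2, 739/40)
obs 5: x=0 → posterior Inverse-Gamma(7, 98/5)
obs 6: x=-7/2 → posterior Inverse-Gamma(15/2, 321/10)
obs 7: x=3 → posterior Inverse-Gamma(8, 1329/40)
obs 8: x=1 → posterior Inverse-Gamma(17/2, 667/20)
obs 9: x=-3/2 → posterior Inverse-Gamma(9, 757/20)
obs 10: x=-8 → posterior Inverse-Gamma(19/2, 3319/40)
obs 11: x=-6 → posterior Inverse-Gamma(10, 1111/10)
obs 12: x=-1 → posterior Inverse-Gamma(21/2, 4569/40)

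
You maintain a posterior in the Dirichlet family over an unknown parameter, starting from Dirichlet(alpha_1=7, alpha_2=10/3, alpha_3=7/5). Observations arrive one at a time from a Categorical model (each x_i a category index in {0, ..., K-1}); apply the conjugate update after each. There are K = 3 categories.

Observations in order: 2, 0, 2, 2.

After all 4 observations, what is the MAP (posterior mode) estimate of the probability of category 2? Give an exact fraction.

obs 1: x=2 → posterior Dirichlet(7, 10/3, 12/5)
obs 2: x=0 → posterior Dirichlet(8, 10/3, 12/5)
obs 3: x=2 → posterior Dirichlet(8, 10/3, 17/5)
obs 4: x=2 → posterior Dirichlet(8, 10/3, 22/5)

51/191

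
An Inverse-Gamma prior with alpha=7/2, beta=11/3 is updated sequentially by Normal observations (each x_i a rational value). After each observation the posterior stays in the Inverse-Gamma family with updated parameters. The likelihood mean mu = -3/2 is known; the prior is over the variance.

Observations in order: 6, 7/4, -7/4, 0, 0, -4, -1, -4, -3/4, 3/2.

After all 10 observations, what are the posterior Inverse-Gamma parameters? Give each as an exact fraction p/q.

obs 1: x=6 → posterior Inverse-Gamma(4, 763/24)
obs 2: x=7/4 → posterior Inverse-Gamma(9/2, 3559/96)
obs 3: x=-7/4 → posterior Inverse-Gamma(5, 1781/48)
obs 4: x=0 → posterior Inverse-Gamma(11/2, 1835/48)
obs 5: x=0 → posterior Inverse-Gamma(6, 1889/48)
obs 6: x=-4 → posterior Inverse-Gamma(13/2, 2039/48)
obs 7: x=-1 → posterior Inverse-Gamma(7, 2045/48)
obs 8: x=-4 → posterior Inverse-Gamma(15/2, 2195/48)
obs 9: x=-3/4 → posterior Inverse-Gamma(8, 4417/96)
obs 10: x=3/2 → posterior Inverse-Gamma(17/2, 4849/96)

alpha=17/2, beta=4849/96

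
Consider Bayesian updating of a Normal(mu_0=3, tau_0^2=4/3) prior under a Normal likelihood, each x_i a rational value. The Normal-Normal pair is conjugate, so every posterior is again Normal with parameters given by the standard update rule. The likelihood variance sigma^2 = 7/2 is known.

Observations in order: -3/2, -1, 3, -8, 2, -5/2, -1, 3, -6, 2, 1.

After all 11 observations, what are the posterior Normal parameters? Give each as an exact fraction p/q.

mu_0=-9/109, tau_0^2=28/109

obs 1: x=-3/2 → posterior Normal(51/29, 28/29)
obs 2: x=-1 → posterior Normal(43/37, 28/37)
obs 3: x=3 → posterior Normal(67/45, 28/45)
obs 4: x=-8 → posterior Normal(3/53, 28/53)
obs 5: x=2 → posterior Normal(19/61, 28/61)
obs 6: x=-5/2 → posterior Normal(-1/69, 28/69)
obs 7: x=-1 → posterior Normal(-9/77, 4/11)
obs 8: x=3 → posterior Normal(3/17, 28/85)
obs 9: x=-6 → posterior Normal(-11/31, 28/93)
obs 10: x=2 → posterior Normal(-17/101, 28/101)
obs 11: x=1 → posterior Normal(-9/109, 28/109)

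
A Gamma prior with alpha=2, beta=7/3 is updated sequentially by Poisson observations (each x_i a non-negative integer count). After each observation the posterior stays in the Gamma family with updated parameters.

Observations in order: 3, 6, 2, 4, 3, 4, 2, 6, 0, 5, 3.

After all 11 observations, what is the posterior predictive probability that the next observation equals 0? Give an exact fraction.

obs 1: x=3 → posterior Gamma(5, 10/3)
obs 2: x=6 → posterior Gamma(11, 13/3)
obs 3: x=2 → posterior Gamma(13, 16/3)
obs 4: x=4 → posterior Gamma(17, 19/3)
obs 5: x=3 → posterior Gamma(20, 22/3)
obs 6: x=4 → posterior Gamma(24, 25/3)
obs 7: x=2 → posterior Gamma(26, 28/3)
obs 8: x=6 → posterior Gamma(32, 31/3)
obs 9: x=0 → posterior Gamma(32, 34/3)
obs 10: x=5 → posterior Gamma(37, 37/3)
obs 11: x=3 → posterior Gamma(40, 40/3)

12089258196146291747061760000000000000000000000000000000000000000/218141463858908869909615270212837010053304269297195114305378988001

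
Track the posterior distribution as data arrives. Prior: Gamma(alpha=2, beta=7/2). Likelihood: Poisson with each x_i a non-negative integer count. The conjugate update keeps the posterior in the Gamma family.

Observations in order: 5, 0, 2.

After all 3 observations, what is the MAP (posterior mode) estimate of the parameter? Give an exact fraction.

16/13

obs 1: x=5 → posterior Gamma(7, 9/2)
obs 2: x=0 → posterior Gamma(7, 11/2)
obs 3: x=2 → posterior Gamma(9, 13/2)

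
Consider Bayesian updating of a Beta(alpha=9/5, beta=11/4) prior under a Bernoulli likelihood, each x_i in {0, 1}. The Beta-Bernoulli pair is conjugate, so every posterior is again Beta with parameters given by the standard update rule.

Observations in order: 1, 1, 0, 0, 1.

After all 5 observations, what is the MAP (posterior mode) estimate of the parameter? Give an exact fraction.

76/151

obs 1: x=1 → posterior Beta(14/5, 11/4)
obs 2: x=1 → posterior Beta(19/5, 11/4)
obs 3: x=0 → posterior Beta(19/5, 15/4)
obs 4: x=0 → posterior Beta(19/5, 19/4)
obs 5: x=1 → posterior Beta(24/5, 19/4)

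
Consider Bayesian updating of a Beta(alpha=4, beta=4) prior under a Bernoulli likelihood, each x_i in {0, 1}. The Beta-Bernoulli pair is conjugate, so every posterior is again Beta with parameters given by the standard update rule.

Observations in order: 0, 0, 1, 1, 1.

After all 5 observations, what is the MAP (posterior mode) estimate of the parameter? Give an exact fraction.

obs 1: x=0 → posterior Beta(4, 5)
obs 2: x=0 → posterior Beta(4, 6)
obs 3: x=1 → posterior Beta(5, 6)
obs 4: x=1 → posterior Beta(6, 6)
obs 5: x=1 → posterior Beta(7, 6)

6/11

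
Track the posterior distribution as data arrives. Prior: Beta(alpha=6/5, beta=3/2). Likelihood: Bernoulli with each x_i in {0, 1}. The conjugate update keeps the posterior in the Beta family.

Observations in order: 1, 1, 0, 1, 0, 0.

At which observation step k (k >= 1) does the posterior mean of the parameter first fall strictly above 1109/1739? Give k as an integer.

k = 2

obs 1: x=1 → posterior Beta(11/5, 3/2)
obs 2: x=1 → posterior Beta(16/5, 3/2)
obs 3: x=0 → posterior Beta(16/5, 5/2)
obs 4: x=1 → posterior Beta(21/5, 5/2)
obs 5: x=0 → posterior Beta(21/5, 7/2)
obs 6: x=0 → posterior Beta(21/5, 9/2)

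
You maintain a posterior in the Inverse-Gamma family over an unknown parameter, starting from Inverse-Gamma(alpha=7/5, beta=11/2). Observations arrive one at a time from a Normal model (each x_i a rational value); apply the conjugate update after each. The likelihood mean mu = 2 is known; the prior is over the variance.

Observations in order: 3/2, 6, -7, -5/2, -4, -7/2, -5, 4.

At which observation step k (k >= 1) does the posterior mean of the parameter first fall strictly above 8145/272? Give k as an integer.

k = 7

obs 1: x=3/2 → posterior Inverse-Gamma(19/10, 45/8)
obs 2: x=6 → posterior Inverse-Gamma(12/5, 109/8)
obs 3: x=-7 → posterior Inverse-Gamma(29/10, 433/8)
obs 4: x=-5/2 → posterior Inverse-Gamma(17/5, 257/4)
obs 5: x=-4 → posterior Inverse-Gamma(39/10, 329/4)
obs 6: x=-7/2 → posterior Inverse-Gamma(22/5, 779/8)
obs 7: x=-5 → posterior Inverse-Gamma(49/10, 975/8)
obs 8: x=4 → posterior Inverse-Gamma(27/5, 991/8)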